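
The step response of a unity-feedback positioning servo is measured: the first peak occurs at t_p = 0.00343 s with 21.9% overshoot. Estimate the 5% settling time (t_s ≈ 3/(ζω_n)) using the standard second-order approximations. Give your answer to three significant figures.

t_s ≈ 0.00678 s

The overshoot fixes ζ = −ln(OS)/√(π²+ln²(OS)) = 0.435.
From t_p = π/ω_d, ω_d = π/0.00343 = 916 rad/s, so ω_n = ω_d/√(1−ζ²) = 1020 rad/s.
t_s ≈ 3/(ζω_n) = 3/(0.435·1020) = 0.00678 s.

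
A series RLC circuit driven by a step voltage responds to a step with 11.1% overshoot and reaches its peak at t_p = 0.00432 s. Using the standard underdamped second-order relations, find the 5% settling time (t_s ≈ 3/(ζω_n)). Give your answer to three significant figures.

t_s ≈ 0.00590 s

ζ from %OS: ζ = |ln 0.111|/√(π²+ln²0.111) = 0.573.
t_p = π/ω_d ⇒ ω_d = 727 rad/s; then ω_n = ω_d/√(1−ζ²) = 888 rad/s.
t_s ≈ 3/(ζω_n) = 3/(0.573·888) = 0.00590 s.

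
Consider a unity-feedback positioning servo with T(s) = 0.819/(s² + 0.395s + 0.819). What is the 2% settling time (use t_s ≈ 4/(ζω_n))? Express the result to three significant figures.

ω_n = √0.819 = 0.905 rad/s; ζ = 0.395/(2·0.905) = 0.218.
t_s ≈ 4/(ζω_n) = 4/(0.218·0.905) = 20.3 s.

t_s ≈ 20.3 s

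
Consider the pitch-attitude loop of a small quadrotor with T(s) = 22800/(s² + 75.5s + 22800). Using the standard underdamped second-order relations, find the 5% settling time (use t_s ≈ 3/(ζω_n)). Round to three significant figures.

t_s ≈ 0.0795 s

Comparing the denominator to s² + 2ζω_n s + ω_n²: ω_n = √22800 = 151 rad/s, and 2ζω_n = 75.5 so ζ = 75.5/(2·151) = 0.250.
t_s ≈ 3/(ζω_n) = 3/(0.250·151) = 0.0795 s.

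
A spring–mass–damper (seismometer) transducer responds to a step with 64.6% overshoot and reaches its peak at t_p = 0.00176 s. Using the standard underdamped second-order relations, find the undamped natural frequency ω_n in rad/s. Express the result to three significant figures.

ω_n ≈ 1800 rad/s

ζ from %OS: ζ = |ln 0.646|/√(π²+ln²0.646) = 0.138.
t_p = π/ω_d ⇒ ω_d = 1780 rad/s; then ω_n = ω_d/√(1−ζ²) = 1800 rad/s.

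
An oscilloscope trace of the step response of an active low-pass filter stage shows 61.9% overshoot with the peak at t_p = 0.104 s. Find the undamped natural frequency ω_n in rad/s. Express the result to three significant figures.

ω_n ≈ 30.6 rad/s

The overshoot fixes ζ = −ln(OS)/√(π²+ln²(OS)) = 0.151.
t_p = π/ω_d ⇒ ω_d = 30.2 rad/s; then ω_n = ω_d/√(1−ζ²) = 30.6 rad/s.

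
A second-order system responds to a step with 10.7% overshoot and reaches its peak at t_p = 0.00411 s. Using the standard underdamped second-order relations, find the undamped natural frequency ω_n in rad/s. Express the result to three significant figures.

ω_n ≈ 938 rad/s

From the overshoot, ζ = −ln(OS)/√(π²+ln²(OS)) = 0.580.
t_p = π/ω_d ⇒ ω_d = 764 rad/s; then ω_n = ω_d/√(1−ζ²) = 938 rad/s.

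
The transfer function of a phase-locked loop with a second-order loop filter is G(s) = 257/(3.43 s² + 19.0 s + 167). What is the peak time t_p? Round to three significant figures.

Dividing through by 3.43: denominator becomes s² + 5.539 s + 48.69.
So ω_n = √48.69 = 6.98 rad/s and ζ = 5.539/(2·6.98) = 0.397.
ω_d = ω_n√(1−ζ²) = 6.40 rad/s. t_p = π/ω_d = 0.491 s.

t_p ≈ 0.491 s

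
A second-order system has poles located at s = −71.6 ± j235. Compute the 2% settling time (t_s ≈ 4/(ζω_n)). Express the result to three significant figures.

t_s ≈ 0.0559 s

For poles at −σ ± jω_d, ζω_n = σ = 71.6, so t_s ≈ 4/σ = 0.0559 s.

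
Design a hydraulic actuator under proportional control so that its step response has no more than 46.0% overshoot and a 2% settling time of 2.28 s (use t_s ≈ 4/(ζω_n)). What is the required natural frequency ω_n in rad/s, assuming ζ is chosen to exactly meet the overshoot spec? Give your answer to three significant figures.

ω_n ≈ 7.31 rad/s

From %OS = 100·exp(−πζ/√(1−ζ²)), invert to get ζ = −ln(OS)/√(π² + ln²(OS)) with OS = 0.460.
−ln 0.460 = 0.7765, so ζ = 0.7765/√(π² + 0.6030) = 0.240.
From t_s ≈ 4/(ζω_n): ω_n = 4/(ζ·t_s) = 4/(0.240·2.28) = 7.31 rad/s.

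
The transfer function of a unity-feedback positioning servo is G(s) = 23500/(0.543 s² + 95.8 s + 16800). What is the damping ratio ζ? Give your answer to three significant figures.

Dividing through by 0.543: denominator becomes s² + 176.4 s + 30940.
So ω_n = √30940 = 176 rad/s and ζ = 176.4/(2·176) = 0.502.

ζ ≈ 0.502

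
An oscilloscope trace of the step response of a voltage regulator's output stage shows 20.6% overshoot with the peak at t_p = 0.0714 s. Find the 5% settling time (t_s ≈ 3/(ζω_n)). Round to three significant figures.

From the overshoot, ζ = −ln(OS)/√(π²+ln²(OS)) = 0.449.
From t_p = π/ω_d, ω_d = π/0.0714 = 44.0 rad/s, so ω_n = ω_d/√(1−ζ²) = 49.3 rad/s.
t_s ≈ 3/(ζω_n) = 3/(0.449·49.3) = 0.136 s.

t_s ≈ 0.136 s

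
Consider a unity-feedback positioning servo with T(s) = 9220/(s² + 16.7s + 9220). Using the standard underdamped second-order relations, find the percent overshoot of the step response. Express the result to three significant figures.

Matching coefficients with s² + 2ζω_n s + ω_n² gives ω_n² = 9220 ⇒ ω_n = 96.0 rad/s, and ζ = 16.7/(2ω_n) = 0.0870.
Overshoot: exp(−π·0.0870/√(1−0.0870²)) = 0.760, i.e. 76.0%.

%OS ≈ 76.0%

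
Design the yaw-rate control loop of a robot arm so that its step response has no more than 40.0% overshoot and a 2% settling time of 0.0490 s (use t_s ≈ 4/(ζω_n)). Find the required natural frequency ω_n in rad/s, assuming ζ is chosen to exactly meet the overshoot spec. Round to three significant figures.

ω_n ≈ 292 rad/s

From %OS = 100·exp(−πζ/√(1−ζ²)), invert to get ζ = −ln(OS)/√(π² + ln²(OS)) with OS = 0.400.
−ln 0.400 = 0.9163, so ζ = 0.9163/√(π² + 0.8396) = 0.280.
Then ω_n = 4/(ζ t_s) = 4/(0.280 × 0.0490) = 292 rad/s.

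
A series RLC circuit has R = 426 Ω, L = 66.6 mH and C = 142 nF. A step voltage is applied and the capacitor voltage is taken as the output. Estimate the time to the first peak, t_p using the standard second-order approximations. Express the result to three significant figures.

For a series RLC circuit (capacitor voltage as output), ω_n = 1/√(LC) = 1/√(66.6 mH · 142 nF) = 10300 rad/s.
ζ = (R/2)·√(C/L) = (426/2)·√(142 nF/66.6 mH) = 0.311.
ω_d = 10300·√(1 − 0.311²) = 9770 rad/s. t_p = π/ω_d = 0.000321 s.

t_p ≈ 0.000321 s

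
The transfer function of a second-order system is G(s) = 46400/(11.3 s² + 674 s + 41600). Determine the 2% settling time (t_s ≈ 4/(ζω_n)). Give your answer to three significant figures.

Dividing through by 11.3: denominator becomes s² + 59.65 s + 3681.
So ω_n = √3681 = 60.7 rad/s and ζ = 59.65/(2·60.7) = 0.492.
t_s ≈ 4/(ζω_n) = 0.134 s.

t_s ≈ 0.134 s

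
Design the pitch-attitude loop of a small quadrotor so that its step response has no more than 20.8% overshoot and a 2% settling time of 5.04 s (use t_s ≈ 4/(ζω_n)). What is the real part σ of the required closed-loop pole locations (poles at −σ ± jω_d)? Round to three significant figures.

The settling-time spec alone fixes σ = ζω_n = 4/t_s = 4/5.04 = 0.794.
(Overshoot then fixes ζ = 0.447 and hence ω_d = σ·√(1−ζ²)/ζ = 1.59 rad/s.)

σ ≈ 0.794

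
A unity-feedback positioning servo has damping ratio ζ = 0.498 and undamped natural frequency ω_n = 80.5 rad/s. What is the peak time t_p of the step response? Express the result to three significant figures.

The damped frequency is ω_d = ω_n√(1−ζ²) = 80.5·√(1−0.248) = 69.8 rad/s.
Peak time t_p = π/ω_d = π/69.8 = 0.0450 s.

t_p ≈ 0.0450 s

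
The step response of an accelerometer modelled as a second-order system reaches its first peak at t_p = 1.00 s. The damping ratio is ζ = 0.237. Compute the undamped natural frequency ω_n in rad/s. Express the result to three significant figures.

Peak time t_p = π/ω_d, so ω_d = π/t_p = π/1.00 = 3.14 rad/s.
ω_n = ω_d/√(1−ζ²) = 3.14/√0.944 = 3.23 rad/s.

ω_n ≈ 3.23 rad/s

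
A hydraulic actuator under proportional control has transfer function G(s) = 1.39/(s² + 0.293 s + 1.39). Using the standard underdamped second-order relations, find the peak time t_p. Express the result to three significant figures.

t_p ≈ 2.69 s

ω_n = √1.39 = 1.18 rad/s; ζ = 0.293/(2·1.18) = 0.124.
The damped frequency ω_d = ω_n√(1−ζ²) = 1.17 rad/s. Then t_p = π/ω_d = 2.69 s.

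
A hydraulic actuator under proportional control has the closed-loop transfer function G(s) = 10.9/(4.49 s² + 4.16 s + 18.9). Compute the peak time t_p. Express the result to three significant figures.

t_p ≈ 1.57 s

Dividing through by 4.49: denominator becomes s² + 0.9265 s + 4.209.
So ω_n = √4.209 = 2.05 rad/s and ζ = 0.9265/(2·2.05) = 0.226.
ω_d = ω_n√(1−ζ²) = 2.00 rad/s. t_p = π/ω_d = 1.57 s.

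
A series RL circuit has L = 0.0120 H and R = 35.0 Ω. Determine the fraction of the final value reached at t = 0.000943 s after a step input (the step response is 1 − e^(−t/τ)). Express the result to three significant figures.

τ = L/R = 0.0120/35.0 = 0.000343 s.
y(t)/y_∞ = 1 − e^(−t/τ) = 1 − e^(−0.000943/0.000343) = 1 − e^(−2.75) = 0.936.

y/y_∞ ≈ 0.936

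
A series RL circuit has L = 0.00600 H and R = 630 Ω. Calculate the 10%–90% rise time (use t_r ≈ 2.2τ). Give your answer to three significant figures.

t_r ≈ 0.0000210 s

τ = L/R = 0.00600/630 = 0.00000952 s.
t_r ≈ 2.2τ = 0.0000210 s.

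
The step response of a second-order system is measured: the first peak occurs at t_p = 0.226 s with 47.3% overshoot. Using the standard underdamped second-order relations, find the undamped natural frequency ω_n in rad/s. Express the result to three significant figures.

ω_n ≈ 14.3 rad/s

The overshoot fixes ζ = −ln(OS)/√(π²+ln²(OS)) = 0.232.
t_p = π/ω_d ⇒ ω_d = 13.9 rad/s; then ω_n = ω_d/√(1−ζ²) = 14.3 rad/s.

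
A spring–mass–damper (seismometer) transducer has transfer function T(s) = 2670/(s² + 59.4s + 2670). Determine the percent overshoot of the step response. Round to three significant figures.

%OS ≈ 11.0%

Matching coefficients with s² + 2ζω_n s + ω_n² gives ω_n² = 2670 ⇒ ω_n = 51.7 rad/s, and ζ = 59.4/(2ω_n) = 0.575.
%OS = 100 e^{−πζ/√(1−ζ²)} with ζ = 0.575 gives 11.0%.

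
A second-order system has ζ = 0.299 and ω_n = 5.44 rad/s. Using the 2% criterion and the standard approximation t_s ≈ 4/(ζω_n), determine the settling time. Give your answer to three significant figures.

t_s ≈ 4/(ζω_n) = 4/(0.299 × 5.44) = 2.46 s.

t_s ≈ 2.46 s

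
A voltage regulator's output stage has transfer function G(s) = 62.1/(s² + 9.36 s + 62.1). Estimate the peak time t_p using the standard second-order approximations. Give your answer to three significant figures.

t_p ≈ 0.496 s

Matching coefficients with s² + 2ζω_n s + ω_n² gives ω_n² = 62.1 ⇒ ω_n = 7.88 rad/s, and ζ = 9.36/(2ω_n) = 0.594.
The damped frequency ω_d = ω_n√(1−ζ²) = 6.34 rad/s. Then t_p = π/ω_d = 0.496 s.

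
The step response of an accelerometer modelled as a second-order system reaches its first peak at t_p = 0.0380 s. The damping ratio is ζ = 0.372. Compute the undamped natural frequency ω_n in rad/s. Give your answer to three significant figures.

Peak time t_p = π/ω_d, so ω_d = π/t_p = π/0.0380 = 82.7 rad/s.
ω_n = ω_d/√(1−ζ²) = 82.7/√0.862 = 89.1 rad/s.

ω_n ≈ 89.1 rad/s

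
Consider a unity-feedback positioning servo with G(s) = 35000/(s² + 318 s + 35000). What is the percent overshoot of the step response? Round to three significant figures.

%OS ≈ 0.630%

Matching coefficients with s² + 2ζω_n s + ω_n² gives ω_n² = 35000 ⇒ ω_n = 187 rad/s, and ζ = 318/(2ω_n) = 0.850.
%OS = 100·exp(−πζ/√(1−ζ²)) = 0.630%.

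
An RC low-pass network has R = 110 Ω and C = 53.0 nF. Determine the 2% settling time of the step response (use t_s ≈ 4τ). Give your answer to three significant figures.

τ = RC = 110 × 53.0 nF = 0.00000583 s.
t_s ≈ 4τ = 0.0000233 s.

t_s ≈ 0.0000233 s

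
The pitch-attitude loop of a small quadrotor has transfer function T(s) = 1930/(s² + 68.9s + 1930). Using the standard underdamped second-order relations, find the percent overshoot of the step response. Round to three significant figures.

%OS ≈ 1.89%

Comparing the denominator to s² + 2ζω_n s + ω_n²: ω_n = √1930 = 43.9 rad/s, and 2ζω_n = 68.9 so ζ = 68.9/(2·43.9) = 0.784.
Overshoot: exp(−π·0.784/√(1−0.784²)) = 0.0189, i.e. 1.89%.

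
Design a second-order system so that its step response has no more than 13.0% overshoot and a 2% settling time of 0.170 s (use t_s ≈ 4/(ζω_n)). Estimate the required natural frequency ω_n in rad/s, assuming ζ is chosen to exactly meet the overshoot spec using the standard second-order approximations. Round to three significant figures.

From %OS = 100·exp(−πζ/√(1−ζ²)), invert to get ζ = −ln(OS)/√(π² + ln²(OS)) with OS = 0.130.
−ln 0.130 = 2.040, so ζ = 2.040/√(π² + 4.163) = 0.545.
From t_s ≈ 4/(ζω_n): ω_n = 4/(ζ·t_s) = 4/(0.545·0.170) = 43.2 rad/s.

ω_n ≈ 43.2 rad/s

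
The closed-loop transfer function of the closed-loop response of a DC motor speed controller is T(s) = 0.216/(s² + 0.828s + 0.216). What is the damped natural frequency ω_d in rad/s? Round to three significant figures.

Comparing the denominator to s² + 2ζω_n s + ω_n²: ω_n = √0.216 = 0.465 rad/s, and 2ζω_n = 0.828 so ζ = 0.828/(2·0.465) = 0.891.
The damped frequency ω_d = ω_n√(1−ζ²) = 0.211 rad/s.

ω_d ≈ 0.211 rad/s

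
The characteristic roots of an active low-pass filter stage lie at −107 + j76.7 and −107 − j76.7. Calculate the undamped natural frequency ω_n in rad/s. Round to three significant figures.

ω_n ≈ 132 rad/s

|pole| = ω_n = √(107² + 76.7²) = 132 rad/s; ζ = cos θ = σ/ω_n = 0.813.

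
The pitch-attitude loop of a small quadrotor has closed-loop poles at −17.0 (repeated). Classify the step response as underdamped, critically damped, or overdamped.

critically damped

Since there is a repeated negative-real pole, the response is critically damped.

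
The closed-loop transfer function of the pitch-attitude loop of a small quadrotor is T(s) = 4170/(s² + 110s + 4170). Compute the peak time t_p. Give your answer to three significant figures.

ω_n = √4170 = 64.6 rad/s; ζ = 110/(2·64.6) = 0.852.
ω_d = ω_n√(1−ζ²) = 33.8 rad/s. Then t_p = π/ω_d = 0.0928 s.

t_p ≈ 0.0928 s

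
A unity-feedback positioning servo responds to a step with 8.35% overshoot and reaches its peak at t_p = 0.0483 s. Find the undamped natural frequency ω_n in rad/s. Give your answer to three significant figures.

ω_n ≈ 82.9 rad/s

From the overshoot, ζ = −ln(OS)/√(π²+ln²(OS)) = 0.620.
From t_p = π/ω_d, ω_d = π/0.0483 = 65.0 rad/s, so ω_n = ω_d/√(1−ζ²) = 82.9 rad/s.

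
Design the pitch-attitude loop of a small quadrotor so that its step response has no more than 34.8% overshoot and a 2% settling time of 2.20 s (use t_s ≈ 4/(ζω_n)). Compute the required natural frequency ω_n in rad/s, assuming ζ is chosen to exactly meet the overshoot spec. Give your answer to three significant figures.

ζ = −ln(OS)/√(π² + (ln OS)²). With OS = 0.348, ln OS = −1.056 and ζ = 1.056/3.314 = 0.318.
Then ω_n = 4/(ζ t_s) = 4/(0.318 × 2.20) = 5.71 rad/s.

ω_n ≈ 5.71 rad/s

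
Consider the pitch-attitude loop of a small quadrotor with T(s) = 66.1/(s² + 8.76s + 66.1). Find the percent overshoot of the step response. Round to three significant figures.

Comparing the denominator to s² + 2ζω_n s + ω_n²: ω_n = √66.1 = 8.13 rad/s, and 2ζω_n = 8.76 so ζ = 8.76/(2·8.13) = 0.539.
%OS = 100 e^{−πζ/√(1−ζ²)} with ζ = 0.539 gives 13.4%.

%OS ≈ 13.4%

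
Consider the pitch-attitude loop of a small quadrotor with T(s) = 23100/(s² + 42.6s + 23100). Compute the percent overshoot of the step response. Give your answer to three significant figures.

%OS ≈ 64.1%

ω_n = √23100 = 152 rad/s; ζ = 42.6/(2·152) = 0.140.
Overshoot: exp(−π·0.140/√(1−0.140²)) = 0.641, i.e. 64.1%.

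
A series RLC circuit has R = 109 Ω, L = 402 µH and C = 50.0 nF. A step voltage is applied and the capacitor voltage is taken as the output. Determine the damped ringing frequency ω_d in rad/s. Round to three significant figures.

ω_d ≈ 177000 rad/s

For a series RLC circuit (capacitor voltage as output), ω_n = 1/√(LC) = 1/√(402 µH · 50.0 nF) = 223000 rad/s.
ζ = (R/2)·√(C/L) = (109/2)·√(50.0 nF/402 µH) = 0.608.
ω_d = ω_n√(1−ζ²) = 177000 rad/s.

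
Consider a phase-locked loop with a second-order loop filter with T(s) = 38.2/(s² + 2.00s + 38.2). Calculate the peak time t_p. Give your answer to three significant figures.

ω_n = √38.2 = 6.18 rad/s; ζ = 2.00/(2·6.18) = 0.162.
ω_d = ω_n√(1−ζ²) = 6.10 rad/s. Then t_p = π/ω_d = 0.515 s.

t_p ≈ 0.515 s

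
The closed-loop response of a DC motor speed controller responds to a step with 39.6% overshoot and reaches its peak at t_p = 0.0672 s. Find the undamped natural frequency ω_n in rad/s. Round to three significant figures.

ω_n ≈ 48.7 rad/s

ζ from %OS: ζ = |ln 0.396|/√(π²+ln²0.396) = 0.283.
t_p = π/ω_d ⇒ ω_d = 46.7 rad/s; then ω_n = ω_d/√(1−ζ²) = 48.7 rad/s.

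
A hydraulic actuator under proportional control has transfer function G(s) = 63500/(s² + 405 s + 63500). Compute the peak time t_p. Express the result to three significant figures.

t_p ≈ 0.0209 s

ω_n = √63500 = 252 rad/s; ζ = 405/(2·252) = 0.804.
The damped frequency ω_d = ω_n√(1−ζ²) = 150 rad/s. Then t_p = π/ω_d = 0.0209 s.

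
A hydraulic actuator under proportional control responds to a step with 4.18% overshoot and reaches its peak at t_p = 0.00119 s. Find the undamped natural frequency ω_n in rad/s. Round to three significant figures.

ω_n ≈ 3750 rad/s

The overshoot fixes ζ = −ln(OS)/√(π²+ln²(OS)) = 0.711.
From t_p = π/ω_d, ω_d = π/0.00119 = 2640 rad/s, so ω_n = ω_d/√(1−ζ²) = 3750 rad/s.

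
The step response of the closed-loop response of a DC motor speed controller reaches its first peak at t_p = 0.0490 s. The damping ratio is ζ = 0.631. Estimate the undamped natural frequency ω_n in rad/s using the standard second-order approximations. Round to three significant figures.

Peak time t_p = π/ω_d, so ω_d = π/t_p = π/0.0490 = 64.1 rad/s.
ω_n = ω_d/√(1−ζ²) = 64.1/√0.602 = 82.6 rad/s.

ω_n ≈ 82.6 rad/s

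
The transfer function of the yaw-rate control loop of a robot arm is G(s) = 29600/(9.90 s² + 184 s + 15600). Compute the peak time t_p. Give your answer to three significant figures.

t_p ≈ 0.0814 s

Dividing through by 9.90: denominator becomes s² + 18.59 s + 1576.
So ω_n = √1576 = 39.7 rad/s and ζ = 18.59/(2·39.7) = 0.234.
The damped frequency ω_d = ω_n√(1−ζ²) = 38.6 rad/s. t_p = π/ω_d = 0.0814 s.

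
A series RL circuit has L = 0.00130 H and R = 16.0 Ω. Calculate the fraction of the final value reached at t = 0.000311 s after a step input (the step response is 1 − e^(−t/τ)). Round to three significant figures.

y/y_∞ ≈ 0.978

τ = L/R = 0.00130/16.0 = 0.0000812 s.
y(t)/y_∞ = 1 − e^(−t/τ) = 1 − e^(−0.000311/0.0000812) = 1 − e^(−3.83) = 0.978.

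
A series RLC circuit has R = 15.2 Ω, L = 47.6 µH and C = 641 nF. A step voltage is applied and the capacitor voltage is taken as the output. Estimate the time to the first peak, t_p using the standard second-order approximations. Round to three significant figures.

For a series RLC circuit (capacitor voltage as output), ω_n = 1/√(LC) = 1/√(47.6 µH · 641 nF) = 181000 rad/s.
ζ = (R/2)·√(C/L) = (15.2/2)·√(641 nF/47.6 µH) = 0.882.
ω_d = 181000·√(1 − 0.882²) = 85300 rad/s. t_p = π/ω_d = 0.0000368 s.

t_p ≈ 0.0000368 s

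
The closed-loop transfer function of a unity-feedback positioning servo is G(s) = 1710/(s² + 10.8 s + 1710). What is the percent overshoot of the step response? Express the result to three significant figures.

%OS ≈ 66.1%

Comparing the denominator to s² + 2ζω_n s + ω_n²: ω_n = √1710 = 41.4 rad/s, and 2ζω_n = 10.8 so ζ = 10.8/(2·41.4) = 0.131.
%OS = 100 e^{−πζ/√(1−ζ²)} with ζ = 0.131 gives 66.1%.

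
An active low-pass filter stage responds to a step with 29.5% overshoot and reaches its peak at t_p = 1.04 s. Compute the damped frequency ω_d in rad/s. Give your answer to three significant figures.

t_p = π/ω_d, so ω_d = π/1.04 = 3.02 rad/s.

ω_d ≈ 3.02 rad/s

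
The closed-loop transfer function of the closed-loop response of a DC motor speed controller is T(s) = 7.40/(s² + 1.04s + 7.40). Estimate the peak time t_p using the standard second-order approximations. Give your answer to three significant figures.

Matching coefficients with s² + 2ζω_n s + ω_n² gives ω_n² = 7.40 ⇒ ω_n = 2.72 rad/s, and ζ = 1.04/(2ω_n) = 0.191.
The damped frequency ω_d = ω_n√(1−ζ²) = 2.67 rad/s. Then t_p = π/ω_d = 1.18 s.

t_p ≈ 1.18 s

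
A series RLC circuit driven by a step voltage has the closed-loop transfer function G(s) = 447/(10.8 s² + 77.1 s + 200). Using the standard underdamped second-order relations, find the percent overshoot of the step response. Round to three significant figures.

%OS ≈ 0.942%

Dividing through by 10.8: denominator becomes s² + 7.139 s + 18.52.
So ω_n = √18.52 = 4.30 rad/s and ζ = 7.139/(2·4.30) = 0.829.
%OS = 100·exp(−πζ/√(1−ζ²)) = 0.942%.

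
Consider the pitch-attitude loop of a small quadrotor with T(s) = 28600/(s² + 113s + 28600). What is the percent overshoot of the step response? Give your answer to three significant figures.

%OS ≈ 32.8%

ω_n = √28600 = 169 rad/s; ζ = 113/(2·169) = 0.334.
Overshoot: exp(−π·0.334/√(1−0.334²)) = 0.328, i.e. 32.8%.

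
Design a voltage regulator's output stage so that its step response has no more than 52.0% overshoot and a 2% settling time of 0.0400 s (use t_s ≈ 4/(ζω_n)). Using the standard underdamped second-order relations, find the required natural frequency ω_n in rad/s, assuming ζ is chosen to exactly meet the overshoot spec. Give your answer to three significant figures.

ζ = −ln(OS)/√(π² + (ln OS)²). With OS = 0.520, ln OS = −0.6539 and ζ = 0.6539/3.209 = 0.204.
From t_s ≈ 4/(ζω_n): ω_n = 4/(ζ·t_s) = 4/(0.204·0.0400) = 491 rad/s.

ω_n ≈ 491 rad/s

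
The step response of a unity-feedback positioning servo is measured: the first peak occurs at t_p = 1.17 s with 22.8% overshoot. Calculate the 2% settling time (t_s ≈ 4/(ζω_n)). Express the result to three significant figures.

The overshoot fixes ζ = −ln(OS)/√(π²+ln²(OS)) = 0.426.
t_p = π/ω_d ⇒ ω_d = 2.69 rad/s; then ω_n = ω_d/√(1−ζ²) = 2.97 rad/s.
t_s ≈ 4/(ζω_n) = 4/(0.426·2.97) = 3.17 s.

t_s ≈ 3.17 s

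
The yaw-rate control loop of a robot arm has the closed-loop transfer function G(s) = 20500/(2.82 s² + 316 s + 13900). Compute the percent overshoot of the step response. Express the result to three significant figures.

%OS ≈ 1.56%

Dividing through by 2.82: denominator becomes s² + 112.1 s + 4929.
So ω_n = √4929 = 70.2 rad/s and ζ = 112.1/(2·70.2) = 0.798.
Overshoot: exp(−π·0.798/√(1−0.798²)) = 0.0156, i.e. 1.56%.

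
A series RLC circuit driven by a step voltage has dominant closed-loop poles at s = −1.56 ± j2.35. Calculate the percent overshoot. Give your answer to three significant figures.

%OS ≈ 12.4%

With σ = 1.56, ω_d = 2.35: ω_n = √(σ²+ω_d²) = 2.82 rad/s, ζ = σ/ω_n = 0.553.
%OS = 100 e^{−πζ/√(1−ζ²)} with ζ = 0.553 gives 12.4%.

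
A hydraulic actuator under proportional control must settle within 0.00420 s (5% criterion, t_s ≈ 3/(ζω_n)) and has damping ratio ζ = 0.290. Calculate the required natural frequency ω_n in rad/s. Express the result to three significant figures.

Rearranging t_s ≈ 3/(ζω_n) gives ω_n = 3/(ζ·t_s) = 3/(0.290 × 0.00420) = 2460 rad/s.

ω_n ≈ 2460 rad/s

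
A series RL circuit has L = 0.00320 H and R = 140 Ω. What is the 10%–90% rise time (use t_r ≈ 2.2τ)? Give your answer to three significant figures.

τ = L/R = 0.00320/140 = 0.0000229 s.
t_r ≈ 2.2τ = 0.0000503 s.

t_r ≈ 0.0000503 s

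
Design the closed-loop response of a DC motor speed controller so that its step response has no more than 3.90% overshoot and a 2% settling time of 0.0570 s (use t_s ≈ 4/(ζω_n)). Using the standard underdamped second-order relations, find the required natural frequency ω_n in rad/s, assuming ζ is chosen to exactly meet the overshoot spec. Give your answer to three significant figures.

ω_n ≈ 97.7 rad/s

From %OS = 100·exp(−πζ/√(1−ζ²)), invert to get ζ = −ln(OS)/√(π² + ln²(OS)) with OS = 0.0390.
−ln 0.0390 = 3.244, so ζ = 3.244/√(π² + 10.52) = 0.718.
Then ω_n = 4/(ζ t_s) = 4/(0.718 × 0.0570) = 97.7 rad/s.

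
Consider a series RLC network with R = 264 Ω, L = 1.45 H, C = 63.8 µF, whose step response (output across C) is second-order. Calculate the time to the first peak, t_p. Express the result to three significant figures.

t_p ≈ 0.0626 s

For a series RLC circuit (capacitor voltage as output), ω_n = 1/√(LC) = 1/√(1.45 H · 63.8 µF) = 104 rad/s.
ζ = (R/2)·√(C/L) = (264/2)·√(63.8 µF/1.45 H) = 0.876.
The damped frequency ω_d = ω_n√(1−ζ²) = 50.2 rad/s. t_p = π/ω_d = 0.0626 s.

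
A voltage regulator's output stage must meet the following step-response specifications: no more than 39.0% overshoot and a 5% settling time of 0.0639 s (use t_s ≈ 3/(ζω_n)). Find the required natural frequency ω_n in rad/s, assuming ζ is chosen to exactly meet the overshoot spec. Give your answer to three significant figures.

ω_n ≈ 164 rad/s

ζ = −ln(OS)/√(π² + (ln OS)²). With OS = 0.390, ln OS = −0.9416 and ζ = 0.9416/3.280 = 0.287.
From t_s ≈ 3/(ζω_n): ω_n = 3/(ζ·t_s) = 3/(0.287·0.0639) = 164 rad/s.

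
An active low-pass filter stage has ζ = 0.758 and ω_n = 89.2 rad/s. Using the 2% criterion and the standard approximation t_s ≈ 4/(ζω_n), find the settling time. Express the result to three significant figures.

t_s ≈ 4/(ζω_n) = 4/(0.758 × 89.2) = 0.0592 s.

t_s ≈ 0.0592 s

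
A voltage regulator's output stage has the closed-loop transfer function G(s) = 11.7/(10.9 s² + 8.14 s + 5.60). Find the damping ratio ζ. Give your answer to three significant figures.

Dividing through by 10.9: denominator becomes s² + 0.7468 s + 0.5138.
So ω_n = √0.5138 = 0.717 rad/s and ζ = 0.7468/(2·0.717) = 0.521.

ζ ≈ 0.521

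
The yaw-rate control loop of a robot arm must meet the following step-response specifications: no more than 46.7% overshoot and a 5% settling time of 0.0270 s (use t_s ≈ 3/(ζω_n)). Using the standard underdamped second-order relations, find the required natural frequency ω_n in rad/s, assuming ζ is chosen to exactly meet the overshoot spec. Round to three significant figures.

From %OS = 100·exp(−πζ/√(1−ζ²)), invert to get ζ = −ln(OS)/√(π² + ln²(OS)) with OS = 0.467.
−ln 0.467 = 0.7614, so ζ = 0.7614/√(π² + 0.5798) = 0.236.
From t_s ≈ 3/(ζω_n): ω_n = 3/(ζ·t_s) = 3/(0.236·0.0270) = 472 rad/s.

ω_n ≈ 472 rad/s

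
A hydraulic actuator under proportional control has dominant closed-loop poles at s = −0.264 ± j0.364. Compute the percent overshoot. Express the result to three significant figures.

%OS ≈ 10.2%

With σ = 0.264, ω_d = 0.364: ω_n = √(σ²+ω_d²) = 0.450 rad/s, ζ = σ/ω_n = 0.587.
%OS = 100 e^{−πζ/√(1−ζ²)} with ζ = 0.587 gives 10.2%.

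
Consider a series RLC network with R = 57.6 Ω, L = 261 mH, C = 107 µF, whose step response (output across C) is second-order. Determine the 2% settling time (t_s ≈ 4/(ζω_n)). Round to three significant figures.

For a series RLC circuit (capacitor voltage as output), ω_n = 1/√(LC) = 1/√(261 mH · 107 µF) = 189 rad/s.
ζ = (R/2)·√(C/L) = (57.6/2)·√(107 µF/261 mH) = 0.583.
t_s ≈ 4/(ζω_n) = 0.0362 s.

t_s ≈ 0.0362 s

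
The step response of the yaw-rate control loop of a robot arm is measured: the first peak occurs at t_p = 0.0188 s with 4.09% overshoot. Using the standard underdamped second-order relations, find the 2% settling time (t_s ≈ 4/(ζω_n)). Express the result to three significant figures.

From the overshoot, ζ = −ln(OS)/√(π²+ln²(OS)) = 0.713.
From t_p = π/ω_d, ω_d = π/0.0188 = 167 rad/s, so ω_n = ω_d/√(1−ζ²) = 238 rad/s.
t_s ≈ 4/(ζω_n) = 4/(0.713·238) = 0.0235 s.

t_s ≈ 0.0235 s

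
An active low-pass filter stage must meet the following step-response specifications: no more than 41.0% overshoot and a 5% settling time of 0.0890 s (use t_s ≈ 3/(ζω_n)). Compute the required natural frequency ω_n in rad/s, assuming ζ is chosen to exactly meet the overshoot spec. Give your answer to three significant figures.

ω_n ≈ 123 rad/s

Inverting the overshoot relation: ζ = |ln 0.410|/√(π² + ln²0.410) = 0.273.
From t_s ≈ 3/(ζω_n): ω_n = 3/(ζ·t_s) = 3/(0.273·0.0890) = 123 rad/s.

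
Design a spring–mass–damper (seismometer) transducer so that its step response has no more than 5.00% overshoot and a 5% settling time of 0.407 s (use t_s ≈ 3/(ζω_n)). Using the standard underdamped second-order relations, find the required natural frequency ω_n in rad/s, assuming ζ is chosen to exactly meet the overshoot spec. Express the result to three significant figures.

ζ = −ln(OS)/√(π² + (ln OS)²). With OS = 0.0500, ln OS = −2.996 and ζ = 2.996/4.341 = 0.690.
From t_s ≈ 3/(ζω_n): ω_n = 3/(ζ·t_s) = 3/(0.690·0.407) = 10.7 rad/s.

ω_n ≈ 10.7 rad/s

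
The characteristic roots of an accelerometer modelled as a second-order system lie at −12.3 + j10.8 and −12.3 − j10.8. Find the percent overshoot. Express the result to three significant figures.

%OS ≈ 2.79%

With σ = 12.3, ω_d = 10.8: ω_n = √(σ²+ω_d²) = 16.4 rad/s, ζ = σ/ω_n = 0.751.
Overshoot: exp(−π·0.751/√(1−0.751²)) = 0.0279, i.e. 2.79%.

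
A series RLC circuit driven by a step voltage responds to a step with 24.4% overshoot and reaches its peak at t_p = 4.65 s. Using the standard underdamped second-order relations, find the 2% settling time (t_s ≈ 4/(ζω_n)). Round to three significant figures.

t_s ≈ 13.2 s

From the overshoot, ζ = −ln(OS)/√(π²+ln²(OS)) = 0.410.
t_p = π/ω_d ⇒ ω_d = 0.676 rad/s; then ω_n = ω_d/√(1−ζ²) = 0.741 rad/s.
t_s ≈ 4/(ζω_n) = 4/(0.410·0.741) = 13.2 s.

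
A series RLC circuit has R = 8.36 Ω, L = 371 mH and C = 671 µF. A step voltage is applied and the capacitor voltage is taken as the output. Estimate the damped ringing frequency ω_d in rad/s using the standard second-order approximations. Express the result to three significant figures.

For a series RLC circuit (capacitor voltage as output), ω_n = 1/√(LC) = 1/√(371 mH · 671 µF) = 63.4 rad/s.
ζ = (R/2)·√(C/L) = (8.36/2)·√(671 µF/371 mH) = 0.178.
ω_d = 63.4·√(1 − 0.178²) = 62.4 rad/s.

ω_d ≈ 62.4 rad/s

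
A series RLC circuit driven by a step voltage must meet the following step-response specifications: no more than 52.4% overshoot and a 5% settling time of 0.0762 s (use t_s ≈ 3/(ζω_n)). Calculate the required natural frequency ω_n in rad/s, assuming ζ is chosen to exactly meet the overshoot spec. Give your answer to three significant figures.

ω_n ≈ 195 rad/s

From %OS = 100·exp(−πζ/√(1−ζ²)), invert to get ζ = −ln(OS)/√(π² + ln²(OS)) with OS = 0.524.
−ln 0.524 = 0.6463, so ζ = 0.6463/√(π² + 0.4177) = 0.201.
From t_s ≈ 3/(ζω_n): ω_n = 3/(ζ·t_s) = 3/(0.201·0.0762) = 195 rad/s.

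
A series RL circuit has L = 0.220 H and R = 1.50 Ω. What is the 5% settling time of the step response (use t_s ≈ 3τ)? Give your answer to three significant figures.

t_s ≈ 0.440 s

τ = L/R = 0.220/1.50 = 0.147 s.
t_s ≈ 3τ = 0.440 s.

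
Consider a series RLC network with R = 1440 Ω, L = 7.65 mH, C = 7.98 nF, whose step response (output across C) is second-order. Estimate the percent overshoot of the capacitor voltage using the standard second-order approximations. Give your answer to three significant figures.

%OS ≈ 3.31%

For a series RLC circuit (capacitor voltage as output), ω_n = 1/√(LC) = 1/√(7.65 mH · 7.98 nF) = 128000 rad/s.
ζ = (R/2)·√(C/L) = (1440/2)·√(7.98 nF/7.65 mH) = 0.735.
%OS = 100 e^{−πζ/√(1−ζ²)} with ζ = 0.735 gives 3.31%.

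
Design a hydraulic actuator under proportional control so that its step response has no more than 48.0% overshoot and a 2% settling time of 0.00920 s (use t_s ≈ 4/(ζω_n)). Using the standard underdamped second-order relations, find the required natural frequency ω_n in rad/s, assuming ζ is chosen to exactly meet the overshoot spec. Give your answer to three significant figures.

From %OS = 100·exp(−πζ/√(1−ζ²)), invert to get ζ = −ln(OS)/√(π² + ln²(OS)) with OS = 0.480.
−ln 0.480 = 0.7340, so ζ = 0.7340/√(π² + 0.5387) = 0.228.
From t_s ≈ 4/(ζω_n): ω_n = 4/(ζ·t_s) = 4/(0.228·0.00920) = 1910 rad/s.

ω_n ≈ 1910 rad/s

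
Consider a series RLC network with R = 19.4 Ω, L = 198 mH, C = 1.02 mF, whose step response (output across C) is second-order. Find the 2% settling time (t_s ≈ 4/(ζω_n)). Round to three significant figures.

For a series RLC circuit (capacitor voltage as output), ω_n = 1/√(LC) = 1/√(198 mH · 1.02 mF) = 70.4 rad/s.
ζ = (R/2)·√(C/L) = (19.4/2)·√(1.02 mF/198 mH) = 0.696.
t_s ≈ 4/(ζω_n) = 0.0816 s.

t_s ≈ 0.0816 s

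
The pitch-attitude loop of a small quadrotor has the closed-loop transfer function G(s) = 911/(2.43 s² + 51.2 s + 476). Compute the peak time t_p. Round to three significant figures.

Dividing through by 2.43: denominator becomes s² + 21.07 s + 195.9.
So ω_n = √195.9 = 14.0 rad/s and ζ = 21.07/(2·14.0) = 0.753.
ω_d = 14.0·√(1 − 0.753²) = 9.21 rad/s. t_p = π/ω_d = 0.341 s.

t_p ≈ 0.341 s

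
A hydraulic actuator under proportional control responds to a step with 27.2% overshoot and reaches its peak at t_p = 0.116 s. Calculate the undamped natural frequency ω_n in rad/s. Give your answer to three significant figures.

From the overshoot, ζ = −ln(OS)/√(π²+ln²(OS)) = 0.383.
t_p = π/ω_d ⇒ ω_d = 27.1 rad/s; then ω_n = ω_d/√(1−ζ²) = 29.3 rad/s.

ω_n ≈ 29.3 rad/s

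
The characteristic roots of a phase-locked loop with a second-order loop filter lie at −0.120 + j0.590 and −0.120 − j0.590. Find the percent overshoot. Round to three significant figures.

The poles are at −σ ± jω_d with σ = 0.120 and ω_d = 0.590, so ω_n = √(σ²+ω_d²) = 0.602 rad/s and ζ = σ/ω_n = 0.199.
%OS = 100 e^{−πζ/√(1−ζ²)} with ζ = 0.199 gives 52.8%.

%OS ≈ 52.8%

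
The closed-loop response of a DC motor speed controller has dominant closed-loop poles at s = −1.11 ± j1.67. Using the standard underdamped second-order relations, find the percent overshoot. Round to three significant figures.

%OS ≈ 12.4%

|pole| = ω_n = √(1.11² + 1.67²) = 2.01 rad/s; ζ = cos θ = σ/ω_n = 0.554.
%OS = 100 e^{−πζ/√(1−ζ²)} with ζ = 0.554 gives 12.4%.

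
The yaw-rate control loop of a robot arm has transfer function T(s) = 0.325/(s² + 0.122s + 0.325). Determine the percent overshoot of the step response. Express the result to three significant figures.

%OS ≈ 71.3%

ω_n = √0.325 = 0.570 rad/s; ζ = 0.122/(2·0.570) = 0.107.
Overshoot: exp(−π·0.107/√(1−0.107²)) = 0.713, i.e. 71.3%.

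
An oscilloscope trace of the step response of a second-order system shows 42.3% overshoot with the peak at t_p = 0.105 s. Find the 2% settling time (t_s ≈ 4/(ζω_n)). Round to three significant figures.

t_s ≈ 0.488 s

From the overshoot, ζ = −ln(OS)/√(π²+ln²(OS)) = 0.264.
t_p = π/ω_d ⇒ ω_d = 29.9 rad/s; then ω_n = ω_d/√(1−ζ²) = 31.0 rad/s.
t_s ≈ 4/(ζω_n) = 4/(0.264·31.0) = 0.488 s.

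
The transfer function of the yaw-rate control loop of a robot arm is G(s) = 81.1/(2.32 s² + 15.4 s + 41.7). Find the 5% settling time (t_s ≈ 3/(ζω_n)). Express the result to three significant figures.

t_s ≈ 0.904 s

Dividing through by 2.32: denominator becomes s² + 6.638 s + 17.97.
So ω_n = √17.97 = 4.24 rad/s and ζ = 6.638/(2·4.24) = 0.783.
t_s ≈ 3/(ζω_n) = 0.904 s.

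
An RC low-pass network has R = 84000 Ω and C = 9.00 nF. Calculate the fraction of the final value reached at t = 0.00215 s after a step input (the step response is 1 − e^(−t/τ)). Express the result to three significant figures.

τ = RC = 84000 × 9.00 nF = 0.000756 s.
y(t)/y_∞ = 1 − e^(−t/τ) = 1 − e^(−0.00215/0.000756) = 1 − e^(−2.84) = 0.942.

y/y_∞ ≈ 0.942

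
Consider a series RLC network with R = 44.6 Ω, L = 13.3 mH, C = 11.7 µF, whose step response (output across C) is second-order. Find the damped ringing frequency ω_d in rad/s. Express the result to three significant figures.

For a series RLC circuit (capacitor voltage as output), ω_n = 1/√(LC) = 1/√(13.3 mH · 11.7 µF) = 2540 rad/s.
ζ = (R/2)·√(C/L) = (44.6/2)·√(11.7 µF/13.3 mH) = 0.661.
ω_d = 2540·√(1 − 0.661²) = 1900 rad/s.

ω_d ≈ 1900 rad/s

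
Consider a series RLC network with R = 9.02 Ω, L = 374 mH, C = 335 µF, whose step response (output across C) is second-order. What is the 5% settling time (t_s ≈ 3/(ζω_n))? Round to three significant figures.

t_s ≈ 0.249 s

For a series RLC circuit (capacitor voltage as output), ω_n = 1/√(LC) = 1/√(374 mH · 335 µF) = 89.3 rad/s.
ζ = (R/2)·√(C/L) = (9.02/2)·√(335 µF/374 mH) = 0.135.
t_s ≈ 3/(ζω_n) = 0.249 s.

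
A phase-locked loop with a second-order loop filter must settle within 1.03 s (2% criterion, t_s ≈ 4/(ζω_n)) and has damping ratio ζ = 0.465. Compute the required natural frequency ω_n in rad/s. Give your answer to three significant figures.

Rearranging t_s ≈ 4/(ζω_n) gives ω_n = 4/(ζ·t_s) = 4/(0.465 × 1.03) = 8.35 rad/s.

ω_n ≈ 8.35 rad/s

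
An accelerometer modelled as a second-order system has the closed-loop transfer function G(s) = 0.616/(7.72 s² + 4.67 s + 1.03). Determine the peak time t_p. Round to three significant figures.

Dividing through by 7.72: denominator becomes s² + 0.6049 s + 0.1334.
So ω_n = √0.1334 = 0.365 rad/s and ζ = 0.6049/(2·0.365) = 0.828.
ω_d = 0.365·√(1 − 0.828²) = 0.205 rad/s. t_p = π/ω_d = 15.3 s.

t_p ≈ 15.3 s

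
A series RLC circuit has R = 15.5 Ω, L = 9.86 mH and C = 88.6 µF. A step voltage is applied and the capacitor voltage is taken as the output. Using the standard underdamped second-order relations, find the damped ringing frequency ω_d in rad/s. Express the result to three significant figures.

For a series RLC circuit (capacitor voltage as output), ω_n = 1/√(LC) = 1/√(9.86 mH · 88.6 µF) = 1070 rad/s.
ζ = (R/2)·√(C/L) = (15.5/2)·√(88.6 µF/9.86 mH) = 0.735.
ω_d = 1070·√(1 − 0.735²) = 726 rad/s.

ω_d ≈ 726 rad/s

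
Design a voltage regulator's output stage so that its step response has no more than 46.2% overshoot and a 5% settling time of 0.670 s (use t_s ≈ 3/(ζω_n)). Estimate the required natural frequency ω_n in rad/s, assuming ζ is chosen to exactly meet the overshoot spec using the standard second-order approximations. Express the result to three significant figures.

Inverting the overshoot relation: ζ = |ln 0.462|/√(π² + ln²0.462) = 0.239.
From t_s ≈ 3/(ζω_n): ω_n = 3/(ζ·t_s) = 3/(0.239·0.670) = 18.8 rad/s.

ω_n ≈ 18.8 rad/s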